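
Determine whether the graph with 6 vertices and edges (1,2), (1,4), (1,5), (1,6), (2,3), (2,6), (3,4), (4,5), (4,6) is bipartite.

Step 1: Attempt 2-coloring using BFS:
  Start at vertex 1, assign color 0
  Color vertex 2 with color 1 (neighbor of 1)
  Color vertex 4 with color 1 (neighbor of 1)
  Color vertex 5 with color 1 (neighbor of 1)
  Color vertex 6 with color 1 (neighbor of 1)
  Color vertex 3 with color 0 (neighbor of 2)

Step 2: Conflict found! Vertices 2 and 6 are adjacent but have the same color.
This means the graph contains an odd cycle.

The graph is NOT bipartite.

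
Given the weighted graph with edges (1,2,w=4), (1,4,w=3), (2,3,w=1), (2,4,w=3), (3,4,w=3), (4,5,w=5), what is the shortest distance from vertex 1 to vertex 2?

Step 1: Build adjacency list with weights:
  1: 2(w=4), 4(w=3)
  2: 1(w=4), 3(w=1), 4(w=3)
  3: 2(w=1), 4(w=3)
  4: 1(w=3), 2(w=3), 3(w=3), 5(w=5)
  5: 4(w=5)

Step 2: Apply Dijkstra's algorithm from vertex 1:
  Visit vertex 1 (distance=0)
    Update dist[2] = 4
    Update dist[4] = 3
  Visit vertex 4 (distance=3)
    Update dist[3] = 6
    Update dist[5] = 8
  Visit vertex 2 (distance=4)
    Update dist[3] = 5

Step 3: Shortest path: 1 -> 2
Total weight: 4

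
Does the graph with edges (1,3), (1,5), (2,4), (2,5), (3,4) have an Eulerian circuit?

Step 1: Find the degree of each vertex:
  deg(1) = 2
  deg(2) = 2
  deg(3) = 2
  deg(4) = 2
  deg(5) = 2

Step 2: Count vertices with odd degree:
  All vertices have even degree (0 odd-degree vertices)

Step 3: Apply Euler's theorem:
  - Eulerian circuit exists iff graph is connected and all vertices have even degree
  - Eulerian path exists iff graph is connected and has 0 or 2 odd-degree vertices

Graph is connected with 0 odd-degree vertices.
Both Eulerian circuit and Eulerian path exist.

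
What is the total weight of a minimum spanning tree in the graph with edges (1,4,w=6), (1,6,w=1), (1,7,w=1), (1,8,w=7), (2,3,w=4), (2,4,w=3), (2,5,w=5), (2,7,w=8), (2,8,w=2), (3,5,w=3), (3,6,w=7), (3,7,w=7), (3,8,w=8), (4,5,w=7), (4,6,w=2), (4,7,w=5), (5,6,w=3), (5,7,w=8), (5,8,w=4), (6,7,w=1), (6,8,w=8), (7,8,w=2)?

Apply Kruskal's algorithm (sort edges by weight, add if no cycle):

Sorted edges by weight:
  (1,6) w=1
  (1,7) w=1
  (6,7) w=1
  (2,8) w=2
  (4,6) w=2
  (7,8) w=2
  (2,4) w=3
  (3,5) w=3
  (5,6) w=3
  (2,3) w=4
  (5,8) w=4
  (2,5) w=5
  (4,7) w=5
  (1,4) w=6
  (1,8) w=7
  (3,7) w=7
  (3,6) w=7
  (4,5) w=7
  (2,7) w=8
  (3,8) w=8
  (5,7) w=8
  (6,8) w=8

Add edge (1,6) w=1 -- no cycle. Running total: 1
Add edge (1,7) w=1 -- no cycle. Running total: 2
Skip edge (6,7) w=1 -- would create cycle
Add edge (2,8) w=2 -- no cycle. Running total: 4
Add edge (4,6) w=2 -- no cycle. Running total: 6
Add edge (7,8) w=2 -- no cycle. Running total: 8
Skip edge (2,4) w=3 -- would create cycle
Add edge (3,5) w=3 -- no cycle. Running total: 11
Add edge (5,6) w=3 -- no cycle. Running total: 14

MST edges: (1,6,w=1), (1,7,w=1), (2,8,w=2), (4,6,w=2), (7,8,w=2), (3,5,w=3), (5,6,w=3)
Total MST weight: 1 + 1 + 2 + 2 + 2 + 3 + 3 = 14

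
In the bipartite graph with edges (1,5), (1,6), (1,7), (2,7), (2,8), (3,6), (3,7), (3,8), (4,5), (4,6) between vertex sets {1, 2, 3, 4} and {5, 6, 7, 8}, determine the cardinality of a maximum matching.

Step 1: List the neighbors of each left vertex:
  1: 5, 6, 7
  2: 7, 8
  3: 6, 7, 8
  4: 5, 6

Step 2: Greedily match left vertices, then look for augmenting paths:
  Match 1 -- 5
  Match 2 -- 7
  Match 3 -- 8
  Match 4 -- 6
  No augmenting path remains.

Step 3: Verify this is maximum:
  Matching size 4 = min(|L|, |R|) = min(4, 4), which is an upper bound, so this matching is maximum.

Maximum matching: {(1,5), (2,7), (3,8), (4,6)}
Size: 4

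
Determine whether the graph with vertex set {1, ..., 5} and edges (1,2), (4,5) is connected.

Step 1: Build adjacency list from edges:
  1: 2
  2: 1
  3: (none)
  4: 5
  5: 4

Step 2: Run BFS/DFS from vertex 1:
  Visited: {1, 2}
  Reached 2 of 5 vertices

Step 3: Only 2 of 5 vertices reached. Graph is disconnected.
Connected components: {1, 2}, {3}, {4, 5}
Answer: No, the graph is not connected (3 components).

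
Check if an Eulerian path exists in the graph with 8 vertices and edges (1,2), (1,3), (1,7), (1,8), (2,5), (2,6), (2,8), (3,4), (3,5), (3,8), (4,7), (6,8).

Step 1: Find the degree of each vertex:
  deg(1) = 4
  deg(2) = 4
  deg(3) = 4
  deg(4) = 2
  deg(5) = 2
  deg(6) = 2
  deg(7) = 2
  deg(8) = 4

Step 2: Count vertices with odd degree:
  All vertices have even degree (0 odd-degree vertices)

Step 3: Apply Euler's theorem:
  - Eulerian circuit exists iff graph is connected and all vertices have even degree
  - Eulerian path exists iff graph is connected and has 0 or 2 odd-degree vertices

Graph is connected with 0 odd-degree vertices.
Both Eulerian circuit and Eulerian path exist.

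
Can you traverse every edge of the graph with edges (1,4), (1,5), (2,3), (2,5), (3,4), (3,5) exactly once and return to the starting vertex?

Step 1: Find the degree of each vertex:
  deg(1) = 2
  deg(2) = 2
  deg(3) = 3
  deg(4) = 2
  deg(5) = 3

Step 2: Count vertices with odd degree:
  Odd-degree vertices: 3, 5 (2 total)

Step 3: Apply Euler's theorem:
  - Eulerian circuit exists iff graph is connected and all vertices have even degree
  - Eulerian path exists iff graph is connected and has 0 or 2 odd-degree vertices

Graph is connected with exactly 2 odd-degree vertices (3, 5).
Eulerian path exists (starting and ending at the odd-degree vertices), but no Eulerian circuit.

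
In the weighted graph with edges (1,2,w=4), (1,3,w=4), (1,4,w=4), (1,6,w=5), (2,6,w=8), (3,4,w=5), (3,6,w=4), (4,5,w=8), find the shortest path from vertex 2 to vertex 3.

Step 1: Build adjacency list with weights:
  1: 2(w=4), 3(w=4), 4(w=4), 6(w=5)
  2: 1(w=4), 6(w=8)
  3: 1(w=4), 4(w=5), 6(w=4)
  4: 1(w=4), 3(w=5), 5(w=8)
  5: 4(w=8)
  6: 1(w=5), 2(w=8), 3(w=4)

Step 2: Apply Dijkstra's algorithm from vertex 2:
  Visit vertex 2 (distance=0)
    Update dist[1] = 4
    Update dist[6] = 8
  Visit vertex 1 (distance=4)
    Update dist[3] = 8
    Update dist[4] = 8
  Visit vertex 3 (distance=8)

Step 3: Shortest path: 2 -> 1 -> 3
Total weight: 4 + 4 = 8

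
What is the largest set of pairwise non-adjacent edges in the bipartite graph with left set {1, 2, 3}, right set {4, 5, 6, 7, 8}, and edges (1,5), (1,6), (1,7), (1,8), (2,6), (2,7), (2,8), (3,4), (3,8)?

Step 1: List the neighbors of each left vertex:
  1: 5, 6, 7, 8
  2: 6, 7, 8
  3: 4, 8

Step 2: Greedily match left vertices, then look for augmenting paths:
  Match 1 -- 5
  Match 2 -- 6
  Match 3 -- 4
  No augmenting path remains.

Step 3: Verify this is maximum:
  Matching size 3 = min(|L|, |R|) = min(3, 5), which is an upper bound, so this matching is maximum.

Maximum matching: {(1,5), (2,6), (3,4)}
Size: 3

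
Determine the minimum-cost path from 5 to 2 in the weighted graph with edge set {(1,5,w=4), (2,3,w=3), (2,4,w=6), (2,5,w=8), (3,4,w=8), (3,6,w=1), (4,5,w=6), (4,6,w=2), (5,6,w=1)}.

Step 1: Build adjacency list with weights:
  1: 5(w=4)
  2: 3(w=3), 4(w=6), 5(w=8)
  3: 2(w=3), 4(w=8), 6(w=1)
  4: 2(w=6), 3(w=8), 5(w=6), 6(w=2)
  5: 1(w=4), 2(w=8), 4(w=6), 6(w=1)
  6: 3(w=1), 4(w=2), 5(w=1)

Step 2: Apply Dijkstra's algorithm from vertex 5:
  Visit vertex 5 (distance=0)
    Update dist[1] = 4
    Update dist[2] = 8
    Update dist[4] = 6
    Update dist[6] = 1
  Visit vertex 6 (distance=1)
    Update dist[3] = 2
    Update dist[4] = 3
  Visit vertex 3 (distance=2)
    Update dist[2] = 5
  Visit vertex 4 (distance=3)
  Visit vertex 1 (distance=4)
  Visit vertex 2 (distance=5)

Step 3: Shortest path: 5 -> 6 -> 3 -> 2
Total weight: 1 + 1 + 3 = 5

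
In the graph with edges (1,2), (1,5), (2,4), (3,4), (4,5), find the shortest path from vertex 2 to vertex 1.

Step 1: Build adjacency list:
  1: 2, 5
  2: 1, 4
  3: 4
  4: 2, 3, 5
  5: 1, 4

Step 2: BFS from vertex 2 to find shortest path to 1:
  vertex 1 reached at distance 1

Step 3: Shortest path: 2 -> 1
Path length: 1 edge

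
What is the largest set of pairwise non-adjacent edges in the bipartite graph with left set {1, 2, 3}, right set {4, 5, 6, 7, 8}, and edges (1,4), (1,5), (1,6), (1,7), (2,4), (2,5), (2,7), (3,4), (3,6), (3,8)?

Step 1: List the neighbors of each left vertex:
  1: 4, 5, 6, 7
  2: 4, 5, 7
  3: 4, 6, 8

Step 2: Greedily match left vertices, then look for augmenting paths:
  Match 1 -- 4
  Match 2 -- 5
  Match 3 -- 6
  No augmenting path remains.

Step 3: Verify this is maximum:
  Matching size 3 = min(|L|, |R|) = min(3, 5), which is an upper bound, so this matching is maximum.

Maximum matching: {(1,4), (2,5), (3,6)}
Size: 3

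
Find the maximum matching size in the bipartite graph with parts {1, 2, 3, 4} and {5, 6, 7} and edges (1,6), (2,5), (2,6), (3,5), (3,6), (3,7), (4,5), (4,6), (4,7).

Step 1: List the neighbors of each left vertex:
  1: 6
  2: 5, 6
  3: 5, 6, 7
  4: 5, 6, 7

Step 2: Greedily match left vertices, then look for augmenting paths:
  Match 1 -- 6
  Match 2 -- 5
  Match 3 -- 7
  No augmenting path remains.

Step 3: Verify this is maximum:
  Matching size 3 = min(|L|, |R|) = min(4, 3), which is an upper bound, so this matching is maximum.

Maximum matching: {(1,6), (2,5), (3,7)}
Size: 3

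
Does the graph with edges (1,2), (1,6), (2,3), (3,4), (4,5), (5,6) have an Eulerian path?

Step 1: Find the degree of each vertex:
  deg(1) = 2
  deg(2) = 2
  deg(3) = 2
  deg(4) = 2
  deg(5) = 2
  deg(6) = 2

Step 2: Count vertices with odd degree:
  All vertices have even degree (0 odd-degree vertices)

Step 3: Apply Euler's theorem:
  - Eulerian circuit exists iff graph is connected and all vertices have even degree
  - Eulerian path exists iff graph is connected and has 0 or 2 odd-degree vertices

Graph is connected with 0 odd-degree vertices.
Both Eulerian circuit and Eulerian path exist.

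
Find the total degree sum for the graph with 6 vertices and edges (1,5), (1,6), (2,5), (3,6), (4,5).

Step 1: Count edges incident to each vertex:
  deg(1) = 2 (neighbors: 5, 6)
  deg(2) = 1 (neighbors: 5)
  deg(3) = 1 (neighbors: 6)
  deg(4) = 1 (neighbors: 5)
  deg(5) = 3 (neighbors: 1, 2, 4)
  deg(6) = 2 (neighbors: 1, 3)

Step 2: Sum all degrees:
  2 + 1 + 1 + 1 + 3 + 2 = 10

Verification: sum of degrees = 2 * |E| = 2 * 5 = 10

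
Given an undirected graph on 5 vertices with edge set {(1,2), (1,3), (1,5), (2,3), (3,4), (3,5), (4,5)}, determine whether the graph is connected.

Step 1: Build adjacency list from edges:
  1: 2, 3, 5
  2: 1, 3
  3: 1, 2, 4, 5
  4: 3, 5
  5: 1, 3, 4

Step 2: Run BFS/DFS from vertex 1:
  Visited: {1, 2, 3, 5, 4}
  Reached 5 of 5 vertices

Step 3: All 5 vertices reached from vertex 1, so the graph is connected.
Answer: Yes, the graph is connected.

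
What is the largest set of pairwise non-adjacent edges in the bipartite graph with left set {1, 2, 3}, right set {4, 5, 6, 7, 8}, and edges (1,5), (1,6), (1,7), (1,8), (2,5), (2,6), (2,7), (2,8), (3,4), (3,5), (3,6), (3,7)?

Step 1: List the neighbors of each left vertex:
  1: 5, 6, 7, 8
  2: 5, 6, 7, 8
  3: 4, 5, 6, 7

Step 2: Greedily match left vertices, then look for augmenting paths:
  Match 1 -- 5
  Match 2 -- 6
  Match 3 -- 4
  No augmenting path remains.

Step 3: Verify this is maximum:
  Matching size 3 = min(|L|, |R|) = min(3, 5), which is an upper bound, so this matching is maximum.

Maximum matching: {(1,5), (2,6), (3,4)}
Size: 3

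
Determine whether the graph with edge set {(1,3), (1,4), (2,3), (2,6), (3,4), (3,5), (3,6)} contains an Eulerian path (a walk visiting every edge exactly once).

Step 1: Find the degree of each vertex:
  deg(1) = 2
  deg(2) = 2
  deg(3) = 5
  deg(4) = 2
  deg(5) = 1
  deg(6) = 2

Step 2: Count vertices with odd degree:
  Odd-degree vertices: 3, 5 (2 total)

Step 3: Apply Euler's theorem:
  - Eulerian circuit exists iff graph is connected and all vertices have even degree
  - Eulerian path exists iff graph is connected and has 0 or 2 odd-degree vertices

Graph is connected with exactly 2 odd-degree vertices (3, 5).
Eulerian path exists (starting and ending at the odd-degree vertices), but no Eulerian circuit.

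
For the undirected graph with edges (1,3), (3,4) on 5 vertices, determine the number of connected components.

Step 1: Build adjacency list from edges:
  1: 3
  2: (none)
  3: 1, 4
  4: 3
  5: (none)

Step 2: Run BFS/DFS from vertex 1:
  Visited: {1, 3, 4}
  Reached 3 of 5 vertices

Step 3: Only 3 of 5 vertices reached. Graph is disconnected.
Connected components: {1, 3, 4}, {2}, {5}
Number of connected components: 3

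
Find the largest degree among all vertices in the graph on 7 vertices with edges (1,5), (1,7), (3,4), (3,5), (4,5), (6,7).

Step 1: Count edges incident to each vertex:
  deg(1) = 2 (neighbors: 5, 7)
  deg(2) = 0 (neighbors: none)
  deg(3) = 2 (neighbors: 4, 5)
  deg(4) = 2 (neighbors: 3, 5)
  deg(5) = 3 (neighbors: 1, 3, 4)
  deg(6) = 1 (neighbors: 7)
  deg(7) = 2 (neighbors: 1, 6)

Step 2: Find maximum:
  max(2, 0, 2, 2, 3, 1, 2) = 3 (vertex 5)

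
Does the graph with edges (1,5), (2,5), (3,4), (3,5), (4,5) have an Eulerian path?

Step 1: Find the degree of each vertex:
  deg(1) = 1
  deg(2) = 1
  deg(3) = 2
  deg(4) = 2
  deg(5) = 4

Step 2: Count vertices with odd degree:
  Odd-degree vertices: 1, 2 (2 total)

Step 3: Apply Euler's theorem:
  - Eulerian circuit exists iff graph is connected and all vertices have even degree
  - Eulerian path exists iff graph is connected and has 0 or 2 odd-degree vertices

Graph is connected with exactly 2 odd-degree vertices (1, 2).
Eulerian path exists (starting and ending at the odd-degree vertices), but no Eulerian circuit.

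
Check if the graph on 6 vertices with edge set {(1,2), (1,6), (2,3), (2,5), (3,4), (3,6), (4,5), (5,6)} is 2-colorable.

Step 1: Attempt 2-coloring using BFS:
  Start at vertex 1, assign color 0
  Color vertex 2 with color 1 (neighbor of 1)
  Color vertex 6 with color 1 (neighbor of 1)
  Color vertex 3 with color 0 (neighbor of 2)
  Color vertex 5 with color 0 (neighbor of 2)
  Color vertex 4 with color 1 (neighbor of 3)

Step 2: 2-coloring succeeded. No conflicts found.
  Set A (color 0): {1, 3, 5}
  Set B (color 1): {2, 4, 6}

The graph is bipartite with partition {1, 3, 5}, {2, 4, 6}.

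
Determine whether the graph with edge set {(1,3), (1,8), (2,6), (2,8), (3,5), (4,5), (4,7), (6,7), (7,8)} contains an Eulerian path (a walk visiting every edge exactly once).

Step 1: Find the degree of each vertex:
  deg(1) = 2
  deg(2) = 2
  deg(3) = 2
  deg(4) = 2
  deg(5) = 2
  deg(6) = 2
  deg(7) = 3
  deg(8) = 3

Step 2: Count vertices with odd degree:
  Odd-degree vertices: 7, 8 (2 total)

Step 3: Apply Euler's theorem:
  - Eulerian circuit exists iff graph is connected and all vertices have even degree
  - Eulerian path exists iff graph is connected and has 0 or 2 odd-degree vertices

Graph is connected with exactly 2 odd-degree vertices (7, 8).
Eulerian path exists (starting and ending at the odd-degree vertices), but no Eulerian circuit.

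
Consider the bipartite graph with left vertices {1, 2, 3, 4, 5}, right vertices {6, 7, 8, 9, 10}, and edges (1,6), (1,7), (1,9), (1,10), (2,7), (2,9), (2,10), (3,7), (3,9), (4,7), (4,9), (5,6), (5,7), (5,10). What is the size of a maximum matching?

Step 1: List the neighbors of each left vertex:
  1: 6, 7, 9, 10
  2: 7, 9, 10
  3: 7, 9
  4: 7, 9
  5: 6, 7, 10

Step 2: Greedily match left vertices, then look for augmenting paths:
  Match 1 -- 6
  Match 2 -- 7
  Match 3 -- 9
  Match 5 -- 10
  No augmenting path remains.

Step 3: Verify this is maximum:
  Matching has size 4. The vertex set {6, 7, 9, 10} covers every edge and has size 4; any matching has at most one edge per cover vertex, so 4 is maximum (König's theorem).

Maximum matching: {(1,6), (2,7), (3,9), (5,10)}
Size: 4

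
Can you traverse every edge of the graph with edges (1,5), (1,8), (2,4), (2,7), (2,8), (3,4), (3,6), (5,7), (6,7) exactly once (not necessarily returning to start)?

Step 1: Find the degree of each vertex:
  deg(1) = 2
  deg(2) = 3
  deg(3) = 2
  deg(4) = 2
  deg(5) = 2
  deg(6) = 2
  deg(7) = 3
  deg(8) = 2

Step 2: Count vertices with odd degree:
  Odd-degree vertices: 2, 7 (2 total)

Step 3: Apply Euler's theorem:
  - Eulerian circuit exists iff graph is connected and all vertices have even degree
  - Eulerian path exists iff graph is connected and has 0 or 2 odd-degree vertices

Graph is connected with exactly 2 odd-degree vertices (2, 7).
Eulerian path exists (starting and ending at the odd-degree vertices), but no Eulerian circuit.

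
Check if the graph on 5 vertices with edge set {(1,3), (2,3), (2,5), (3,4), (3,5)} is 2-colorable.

Step 1: Attempt 2-coloring using BFS:
  Start at vertex 1, assign color 0
  Color vertex 3 with color 1 (neighbor of 1)
  Color vertex 2 with color 0 (neighbor of 3)
  Color vertex 4 with color 0 (neighbor of 3)
  Color vertex 5 with color 0 (neighbor of 3)

Step 2: Conflict found! Vertices 2 and 5 are adjacent but have the same color.
This means the graph contains an odd cycle.

The graph is NOT bipartite.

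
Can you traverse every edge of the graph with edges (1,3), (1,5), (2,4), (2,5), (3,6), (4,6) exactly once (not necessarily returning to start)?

Step 1: Find the degree of each vertex:
  deg(1) = 2
  deg(2) = 2
  deg(3) = 2
  deg(4) = 2
  deg(5) = 2
  deg(6) = 2

Step 2: Count vertices with odd degree:
  All vertices have even degree (0 odd-degree vertices)

Step 3: Apply Euler's theorem:
  - Eulerian circuit exists iff graph is connected and all vertices have even degree
  - Eulerian path exists iff graph is connected and has 0 or 2 odd-degree vertices

Graph is connected with 0 odd-degree vertices.
Both Eulerian circuit and Eulerian path exist.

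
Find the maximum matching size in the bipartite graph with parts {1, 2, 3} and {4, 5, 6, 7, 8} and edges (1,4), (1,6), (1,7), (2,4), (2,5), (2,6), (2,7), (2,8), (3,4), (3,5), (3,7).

Step 1: List the neighbors of each left vertex:
  1: 4, 6, 7
  2: 4, 5, 6, 7, 8
  3: 4, 5, 7

Step 2: Greedily match left vertices, then look for augmenting paths:
  Match 1 -- 4
  Match 2 -- 5
  Match 3 -- 7
  No augmenting path remains.

Step 3: Verify this is maximum:
  Matching size 3 = min(|L|, |R|) = min(3, 5), which is an upper bound, so this matching is maximum.

Maximum matching: {(1,4), (2,5), (3,7)}
Size: 3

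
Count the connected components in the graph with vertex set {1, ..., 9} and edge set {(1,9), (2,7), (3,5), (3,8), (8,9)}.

Step 1: Build adjacency list from edges:
  1: 9
  2: 7
  3: 5, 8
  4: (none)
  5: 3
  6: (none)
  7: 2
  8: 3, 9
  9: 1, 8

Step 2: Run BFS/DFS from vertex 1:
  Visited: {1, 9, 8, 3, 5}
  Reached 5 of 9 vertices

Step 3: Only 5 of 9 vertices reached. Graph is disconnected.
Connected components: {1, 3, 5, 8, 9}, {2, 7}, {4}, {6}
Number of connected components: 4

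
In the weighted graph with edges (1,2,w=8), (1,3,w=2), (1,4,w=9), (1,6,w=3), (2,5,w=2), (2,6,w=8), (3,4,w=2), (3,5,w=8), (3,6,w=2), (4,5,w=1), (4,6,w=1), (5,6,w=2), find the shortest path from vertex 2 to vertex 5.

Step 1: Build adjacency list with weights:
  1: 2(w=8), 3(w=2), 4(w=9), 6(w=3)
  2: 1(w=8), 5(w=2), 6(w=8)
  3: 1(w=2), 4(w=2), 5(w=8), 6(w=2)
  4: 1(w=9), 3(w=2), 5(w=1), 6(w=1)
  5: 2(w=2), 3(w=8), 4(w=1), 6(w=2)
  6: 1(w=3), 2(w=8), 3(w=2), 4(w=1), 5(w=2)

Step 2: Apply Dijkstra's algorithm from vertex 2:
  Visit vertex 2 (distance=0)
    Update dist[1] = 8
    Update dist[5] = 2
    Update dist[6] = 8
  Visit vertex 5 (distance=2)
    Update dist[3] = 10
    Update dist[4] = 3
    Update dist[6] = 4

Step 3: Shortest path: 2 -> 5
Total weight: 2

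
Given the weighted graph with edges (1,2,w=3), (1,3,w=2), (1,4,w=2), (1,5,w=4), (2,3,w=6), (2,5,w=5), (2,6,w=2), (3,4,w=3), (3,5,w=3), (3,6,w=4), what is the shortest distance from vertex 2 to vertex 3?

Step 1: Build adjacency list with weights:
  1: 2(w=3), 3(w=2), 4(w=2), 5(w=4)
  2: 1(w=3), 3(w=6), 5(w=5), 6(w=2)
  3: 1(w=2), 2(w=6), 4(w=3), 5(w=3), 6(w=4)
  4: 1(w=2), 3(w=3)
  5: 1(w=4), 2(w=5), 3(w=3)
  6: 2(w=2), 3(w=4)

Step 2: Apply Dijkstra's algorithm from vertex 2:
  Visit vertex 2 (distance=0)
    Update dist[1] = 3
    Update dist[3] = 6
    Update dist[5] = 5
    Update dist[6] = 2
  Visit vertex 6 (distance=2)
  Visit vertex 1 (distance=3)
    Update dist[3] = 5
    Update dist[4] = 5
  Visit vertex 3 (distance=5)

Step 3: Shortest path: 2 -> 1 -> 3
Total weight: 3 + 2 = 5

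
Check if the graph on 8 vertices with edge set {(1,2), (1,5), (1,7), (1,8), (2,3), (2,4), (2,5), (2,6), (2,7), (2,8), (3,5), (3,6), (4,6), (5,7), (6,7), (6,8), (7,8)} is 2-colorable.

Step 1: Attempt 2-coloring using BFS:
  Start at vertex 1, assign color 0
  Color vertex 2 with color 1 (neighbor of 1)
  Color vertex 5 with color 1 (neighbor of 1)
  Color vertex 7 with color 1 (neighbor of 1)
  Color vertex 8 with color 1 (neighbor of 1)
  Color vertex 3 with color 0 (neighbor of 2)
  Color vertex 4 with color 0 (neighbor of 2)

Step 2: Conflict found! Vertices 2 and 5 are adjacent but have the same color.
This means the graph contains an odd cycle.

The graph is NOT bipartite.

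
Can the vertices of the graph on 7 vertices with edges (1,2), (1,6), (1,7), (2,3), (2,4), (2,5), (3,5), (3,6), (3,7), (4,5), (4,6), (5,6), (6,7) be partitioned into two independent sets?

Step 1: Attempt 2-coloring using BFS:
  Start at vertex 1, assign color 0
  Color vertex 2 with color 1 (neighbor of 1)
  Color vertex 6 with color 1 (neighbor of 1)
  Color vertex 7 with color 1 (neighbor of 1)
  Color vertex 3 with color 0 (neighbor of 2)
  Color vertex 4 with color 0 (neighbor of 2)
  Color vertex 5 with color 0 (neighbor of 2)

Step 2: Conflict found! Vertices 6 and 7 are adjacent but have the same color.
This means the graph contains an odd cycle.

The graph is NOT bipartite.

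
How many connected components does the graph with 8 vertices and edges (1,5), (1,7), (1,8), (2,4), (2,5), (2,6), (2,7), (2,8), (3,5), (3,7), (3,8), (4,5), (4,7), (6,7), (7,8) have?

Step 1: Build adjacency list from edges:
  1: 5, 7, 8
  2: 4, 5, 6, 7, 8
  3: 5, 7, 8
  4: 2, 5, 7
  5: 1, 2, 3, 4
  6: 2, 7
  7: 1, 2, 3, 4, 6, 8
  8: 1, 2, 3, 7

Step 2: Run BFS/DFS from vertex 1:
  Visited: {1, 5, 7, 8, 2, 3, 4, 6}
  Reached 8 of 8 vertices

Step 3: All 8 vertices reached from vertex 1, so the graph is connected.
Number of connected components: 1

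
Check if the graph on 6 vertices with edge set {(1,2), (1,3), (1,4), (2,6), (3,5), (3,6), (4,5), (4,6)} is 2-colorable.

Step 1: Attempt 2-coloring using BFS:
  Start at vertex 1, assign color 0
  Color vertex 2 with color 1 (neighbor of 1)
  Color vertex 3 with color 1 (neighbor of 1)
  Color vertex 4 with color 1 (neighbor of 1)
  Color vertex 6 with color 0 (neighbor of 2)
  Color vertex 5 with color 0 (neighbor of 3)

Step 2: 2-coloring succeeded. No conflicts found.
  Set A (color 0): {1, 5, 6}
  Set B (color 1): {2, 3, 4}

The graph is bipartite with partition {1, 5, 6}, {2, 3, 4}.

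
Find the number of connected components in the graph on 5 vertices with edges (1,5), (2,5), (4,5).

Step 1: Build adjacency list from edges:
  1: 5
  2: 5
  3: (none)
  4: 5
  5: 1, 2, 4

Step 2: Run BFS/DFS from vertex 1:
  Visited: {1, 5, 2, 4}
  Reached 4 of 5 vertices

Step 3: Only 4 of 5 vertices reached. Graph is disconnected.
Connected components: {1, 2, 4, 5}, {3}
Number of connected components: 2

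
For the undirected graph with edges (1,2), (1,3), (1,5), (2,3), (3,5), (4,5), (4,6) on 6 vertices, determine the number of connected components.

Step 1: Build adjacency list from edges:
  1: 2, 3, 5
  2: 1, 3
  3: 1, 2, 5
  4: 5, 6
  5: 1, 3, 4
  6: 4

Step 2: Run BFS/DFS from vertex 1:
  Visited: {1, 2, 3, 5, 4, 6}
  Reached 6 of 6 vertices

Step 3: All 6 vertices reached from vertex 1, so the graph is connected.
Number of connected components: 1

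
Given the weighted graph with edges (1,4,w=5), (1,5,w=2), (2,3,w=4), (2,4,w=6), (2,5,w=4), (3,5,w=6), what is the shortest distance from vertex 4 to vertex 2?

Step 1: Build adjacency list with weights:
  1: 4(w=5), 5(w=2)
  2: 3(w=4), 4(w=6), 5(w=4)
  3: 2(w=4), 5(w=6)
  4: 1(w=5), 2(w=6)
  5: 1(w=2), 2(w=4), 3(w=6)

Step 2: Apply Dijkstra's algorithm from vertex 4:
  Visit vertex 4 (distance=0)
    Update dist[1] = 5
    Update dist[2] = 6
  Visit vertex 1 (distance=5)
    Update dist[5] = 7
  Visit vertex 2 (distance=6)
    Update dist[3] = 10

Step 3: Shortest path: 4 -> 2
Total weight: 6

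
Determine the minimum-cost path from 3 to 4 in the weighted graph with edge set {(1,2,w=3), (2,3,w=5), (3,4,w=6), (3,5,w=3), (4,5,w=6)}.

Step 1: Build adjacency list with weights:
  1: 2(w=3)
  2: 1(w=3), 3(w=5)
  3: 2(w=5), 4(w=6), 5(w=3)
  4: 3(w=6), 5(w=6)
  5: 3(w=3), 4(w=6)

Step 2: Apply Dijkstra's algorithm from vertex 3:
  Visit vertex 3 (distance=0)
    Update dist[2] = 5
    Update dist[4] = 6
    Update dist[5] = 3
  Visit vertex 5 (distance=3)
  Visit vertex 2 (distance=5)
    Update dist[1] = 8
  Visit vertex 4 (distance=6)

Step 3: Shortest path: 3 -> 4
Total weight: 6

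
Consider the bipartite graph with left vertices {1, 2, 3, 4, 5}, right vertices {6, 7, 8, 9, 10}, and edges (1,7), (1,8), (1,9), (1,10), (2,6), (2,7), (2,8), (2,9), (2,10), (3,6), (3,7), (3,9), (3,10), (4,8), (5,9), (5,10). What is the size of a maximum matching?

Step 1: List the neighbors of each left vertex:
  1: 7, 8, 9, 10
  2: 6, 7, 8, 9, 10
  3: 6, 7, 9, 10
  4: 8
  5: 9, 10

Step 2: Greedily match left vertices, then look for augmenting paths:
  Match 1 -- 7
  Match 2 -- 6
  Match 3 -- 9
  Match 4 -- 8
  Match 5 -- 10
  No augmenting path remains.

Step 3: Verify this is maximum:
  Matching size 5 = min(|L|, |R|) = min(5, 5), which is an upper bound, so this matching is maximum.

Maximum matching: {(1,7), (2,6), (3,9), (4,8), (5,10)}
Size: 5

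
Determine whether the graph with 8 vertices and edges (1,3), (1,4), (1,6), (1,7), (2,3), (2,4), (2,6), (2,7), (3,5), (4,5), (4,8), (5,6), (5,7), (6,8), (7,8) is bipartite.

Step 1: Attempt 2-coloring using BFS:
  Start at vertex 1, assign color 0
  Color vertex 3 with color 1 (neighbor of 1)
  Color vertex 4 with color 1 (neighbor of 1)
  Color vertex 6 with color 1 (neighbor of 1)
  Color vertex 7 with color 1 (neighbor of 1)
  Color vertex 2 with color 0 (neighbor of 3)
  Color vertex 5 with color 0 (neighbor of 3)
  Color vertex 8 with color 0 (neighbor of 4)

Step 2: 2-coloring succeeded. No conflicts found.
  Set A (color 0): {1, 2, 5, 8}
  Set B (color 1): {3, 4, 6, 7}

The graph is bipartite with partition {1, 2, 5, 8}, {3, 4, 6, 7}.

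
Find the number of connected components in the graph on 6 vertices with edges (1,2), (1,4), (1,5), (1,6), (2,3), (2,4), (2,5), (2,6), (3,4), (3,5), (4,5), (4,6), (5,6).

Step 1: Build adjacency list from edges:
  1: 2, 4, 5, 6
  2: 1, 3, 4, 5, 6
  3: 2, 4, 5
  4: 1, 2, 3, 5, 6
  5: 1, 2, 3, 4, 6
  6: 1, 2, 4, 5

Step 2: Run BFS/DFS from vertex 1:
  Visited: {1, 2, 4, 5, 6, 3}
  Reached 6 of 6 vertices

Step 3: All 6 vertices reached from vertex 1, so the graph is connected.
Number of connected components: 1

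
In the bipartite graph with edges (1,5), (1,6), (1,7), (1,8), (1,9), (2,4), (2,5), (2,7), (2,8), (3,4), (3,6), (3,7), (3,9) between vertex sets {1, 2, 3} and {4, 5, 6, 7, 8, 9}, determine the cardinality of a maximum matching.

Step 1: List the neighbors of each left vertex:
  1: 5, 6, 7, 8, 9
  2: 4, 5, 7, 8
  3: 4, 6, 7, 9

Step 2: Greedily match left vertices, then look for augmenting paths:
  Match 1 -- 5
  Match 2 -- 4
  Match 3 -- 6
  No augmenting path remains.

Step 3: Verify this is maximum:
  Matching size 3 = min(|L|, |R|) = min(3, 6), which is an upper bound, so this matching is maximum.

Maximum matching: {(1,5), (2,4), (3,6)}
Size: 3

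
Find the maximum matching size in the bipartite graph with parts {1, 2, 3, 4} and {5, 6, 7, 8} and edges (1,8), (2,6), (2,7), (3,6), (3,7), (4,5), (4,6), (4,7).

Step 1: List the neighbors of each left vertex:
  1: 8
  2: 6, 7
  3: 6, 7
  4: 5, 6, 7

Step 2: Greedily match left vertices, then look for augmenting paths:
  Match 1 -- 8
  Match 2 -- 6
  Match 3 -- 7
  Match 4 -- 5
  No augmenting path remains.

Step 3: Verify this is maximum:
  Matching size 4 = min(|L|, |R|) = min(4, 4), which is an upper bound, so this matching is maximum.

Maximum matching: {(1,8), (2,6), (3,7), (4,5)}
Size: 4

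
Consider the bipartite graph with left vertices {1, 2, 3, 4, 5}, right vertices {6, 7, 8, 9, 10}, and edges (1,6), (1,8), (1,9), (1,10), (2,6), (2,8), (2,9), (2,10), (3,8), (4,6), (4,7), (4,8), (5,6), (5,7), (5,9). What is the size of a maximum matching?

Step 1: List the neighbors of each left vertex:
  1: 6, 8, 9, 10
  2: 6, 8, 9, 10
  3: 8
  4: 6, 7, 8
  5: 6, 7, 9

Step 2: Greedily match left vertices, then look for augmenting paths:
  Match 1 -- 6
  Match 2 -- 10
  Match 3 -- 8
  Match 4 -- 7
  Match 5 -- 9
  No augmenting path remains.

Step 3: Verify this is maximum:
  Matching size 5 = min(|L|, |R|) = min(5, 5), which is an upper bound, so this matching is maximum.

Maximum matching: {(1,6), (2,10), (3,8), (4,7), (5,9)}
Size: 5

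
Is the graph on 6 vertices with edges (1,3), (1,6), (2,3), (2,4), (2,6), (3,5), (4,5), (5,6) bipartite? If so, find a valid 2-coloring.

Step 1: Attempt 2-coloring using BFS:
  Start at vertex 1, assign color 0
  Color vertex 3 with color 1 (neighbor of 1)
  Color vertex 6 with color 1 (neighbor of 1)
  Color vertex 2 with color 0 (neighbor of 3)
  Color vertex 5 with color 0 (neighbor of 3)
  Color vertex 4 with color 1 (neighbor of 2)

Step 2: 2-coloring succeeded. No conflicts found.
  Set A (color 0): {1, 2, 5}
  Set B (color 1): {3, 4, 6}

The graph is bipartite with partition {1, 2, 5}, {3, 4, 6}.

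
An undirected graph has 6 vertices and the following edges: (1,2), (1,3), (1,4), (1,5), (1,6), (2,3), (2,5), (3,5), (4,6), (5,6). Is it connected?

Step 1: Build adjacency list from edges:
  1: 2, 3, 4, 5, 6
  2: 1, 3, 5
  3: 1, 2, 5
  4: 1, 6
  5: 1, 2, 3, 6
  6: 1, 4, 5

Step 2: Run BFS/DFS from vertex 1:
  Visited: {1, 2, 3, 4, 5, 6}
  Reached 6 of 6 vertices

Step 3: All 6 vertices reached from vertex 1, so the graph is connected.
Answer: Yes, the graph is connected.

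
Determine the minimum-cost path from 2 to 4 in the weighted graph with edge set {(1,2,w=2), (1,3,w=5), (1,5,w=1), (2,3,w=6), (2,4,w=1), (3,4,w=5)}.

Step 1: Build adjacency list with weights:
  1: 2(w=2), 3(w=5), 5(w=1)
  2: 1(w=2), 3(w=6), 4(w=1)
  3: 1(w=5), 2(w=6), 4(w=5)
  4: 2(w=1), 3(w=5)
  5: 1(w=1)

Step 2: Apply Dijkstra's algorithm from vertex 2:
  Visit vertex 2 (distance=0)
    Update dist[1] = 2
    Update dist[3] = 6
    Update dist[4] = 1
  Visit vertex 4 (distance=1)

Step 3: Shortest path: 2 -> 4
Total weight: 1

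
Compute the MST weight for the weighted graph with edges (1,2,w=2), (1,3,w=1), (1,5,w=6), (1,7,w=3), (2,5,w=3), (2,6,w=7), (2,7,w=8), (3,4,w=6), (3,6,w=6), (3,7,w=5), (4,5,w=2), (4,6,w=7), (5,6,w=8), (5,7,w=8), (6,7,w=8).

Apply Kruskal's algorithm (sort edges by weight, add if no cycle):

Sorted edges by weight:
  (1,3) w=1
  (1,2) w=2
  (4,5) w=2
  (1,7) w=3
  (2,5) w=3
  (3,7) w=5
  (1,5) w=6
  (3,6) w=6
  (3,4) w=6
  (2,6) w=7
  (4,6) w=7
  (2,7) w=8
  (5,7) w=8
  (5,6) w=8
  (6,7) w=8

Add edge (1,3) w=1 -- no cycle. Running total: 1
Add edge (1,2) w=2 -- no cycle. Running total: 3
Add edge (4,5) w=2 -- no cycle. Running total: 5
Add edge (1,7) w=3 -- no cycle. Running total: 8
Add edge (2,5) w=3 -- no cycle. Running total: 11
Skip edge (3,7) w=5 -- would create cycle
Skip edge (1,5) w=6 -- would create cycle
Add edge (3,6) w=6 -- no cycle. Running total: 17

MST edges: (1,3,w=1), (1,2,w=2), (4,5,w=2), (1,7,w=3), (2,5,w=3), (3,6,w=6)
Total MST weight: 1 + 2 + 2 + 3 + 3 + 6 = 17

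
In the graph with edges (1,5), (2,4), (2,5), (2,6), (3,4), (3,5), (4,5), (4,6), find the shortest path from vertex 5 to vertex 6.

Step 1: Build adjacency list:
  1: 5
  2: 4, 5, 6
  3: 4, 5
  4: 2, 3, 5, 6
  5: 1, 2, 3, 4
  6: 2, 4

Step 2: BFS from vertex 5 to find shortest path to 6:
  vertex 1 reached at distance 1
  vertex 2 reached at distance 1
  vertex 3 reached at distance 1
  vertex 4 reached at distance 1
  vertex 6 reached at distance 2

Step 3: Shortest path: 5 -> 2 -> 6
Path length: 2 edges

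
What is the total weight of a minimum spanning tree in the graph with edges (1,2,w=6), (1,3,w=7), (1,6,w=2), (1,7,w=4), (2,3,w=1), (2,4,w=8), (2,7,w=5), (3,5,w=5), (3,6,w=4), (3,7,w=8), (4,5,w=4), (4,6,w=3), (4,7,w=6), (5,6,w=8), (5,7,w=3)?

Apply Kruskal's algorithm (sort edges by weight, add if no cycle):

Sorted edges by weight:
  (2,3) w=1
  (1,6) w=2
  (4,6) w=3
  (5,7) w=3
  (1,7) w=4
  (3,6) w=4
  (4,5) w=4
  (2,7) w=5
  (3,5) w=5
  (1,2) w=6
  (4,7) w=6
  (1,3) w=7
  (2,4) w=8
  (3,7) w=8
  (5,6) w=8

Add edge (2,3) w=1 -- no cycle. Running total: 1
Add edge (1,6) w=2 -- no cycle. Running total: 3
Add edge (4,6) w=3 -- no cycle. Running total: 6
Add edge (5,7) w=3 -- no cycle. Running total: 9
Add edge (1,7) w=4 -- no cycle. Running total: 13
Add edge (3,6) w=4 -- no cycle. Running total: 17

MST edges: (2,3,w=1), (1,6,w=2), (4,6,w=3), (5,7,w=3), (1,7,w=4), (3,6,w=4)
Total MST weight: 1 + 2 + 3 + 3 + 4 + 4 = 17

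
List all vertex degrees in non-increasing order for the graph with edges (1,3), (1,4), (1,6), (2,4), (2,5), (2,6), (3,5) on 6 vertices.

Step 1: Count edges incident to each vertex:
  deg(1) = 3 (neighbors: 3, 4, 6)
  deg(2) = 3 (neighbors: 4, 5, 6)
  deg(3) = 2 (neighbors: 1, 5)
  deg(4) = 2 (neighbors: 1, 2)
  deg(5) = 2 (neighbors: 2, 3)
  deg(6) = 2 (neighbors: 1, 2)

Step 2: Sort degrees in non-increasing order:
  Degrees: [3, 3, 2, 2, 2, 2] -> sorted: [3, 3, 2, 2, 2, 2]

Degree sequence: [3, 3, 2, 2, 2, 2]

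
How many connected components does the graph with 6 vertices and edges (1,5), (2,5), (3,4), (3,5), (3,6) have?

Step 1: Build adjacency list from edges:
  1: 5
  2: 5
  3: 4, 5, 6
  4: 3
  5: 1, 2, 3
  6: 3

Step 2: Run BFS/DFS from vertex 1:
  Visited: {1, 5, 2, 3, 4, 6}
  Reached 6 of 6 vertices

Step 3: All 6 vertices reached from vertex 1, so the graph is connected.
Number of connected components: 1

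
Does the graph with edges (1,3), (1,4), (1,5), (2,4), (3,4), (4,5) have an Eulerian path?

Step 1: Find the degree of each vertex:
  deg(1) = 3
  deg(2) = 1
  deg(3) = 2
  deg(4) = 4
  deg(5) = 2

Step 2: Count vertices with odd degree:
  Odd-degree vertices: 1, 2 (2 total)

Step 3: Apply Euler's theorem:
  - Eulerian circuit exists iff graph is connected and all vertices have even degree
  - Eulerian path exists iff graph is connected and has 0 or 2 odd-degree vertices

Graph is connected with exactly 2 odd-degree vertices (1, 2).
Eulerian path exists (starting and ending at the odd-degree vertices), but no Eulerian circuit.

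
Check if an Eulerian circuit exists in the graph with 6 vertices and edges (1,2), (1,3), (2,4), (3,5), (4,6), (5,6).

Step 1: Find the degree of each vertex:
  deg(1) = 2
  deg(2) = 2
  deg(3) = 2
  deg(4) = 2
  deg(5) = 2
  deg(6) = 2

Step 2: Count vertices with odd degree:
  All vertices have even degree (0 odd-degree vertices)

Step 3: Apply Euler's theorem:
  - Eulerian circuit exists iff graph is connected and all vertices have even degree
  - Eulerian path exists iff graph is connected and has 0 or 2 odd-degree vertices

Graph is connected with 0 odd-degree vertices.
Both Eulerian circuit and Eulerian path exist.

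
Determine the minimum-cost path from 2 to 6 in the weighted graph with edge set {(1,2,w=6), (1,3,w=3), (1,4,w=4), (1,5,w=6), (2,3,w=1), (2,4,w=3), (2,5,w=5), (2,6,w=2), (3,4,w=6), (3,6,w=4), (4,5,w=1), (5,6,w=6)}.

Step 1: Build adjacency list with weights:
  1: 2(w=6), 3(w=3), 4(w=4), 5(w=6)
  2: 1(w=6), 3(w=1), 4(w=3), 5(w=5), 6(w=2)
  3: 1(w=3), 2(w=1), 4(w=6), 6(w=4)
  4: 1(w=4), 2(w=3), 3(w=6), 5(w=1)
  5: 1(w=6), 2(w=5), 4(w=1), 6(w=6)
  6: 2(w=2), 3(w=4), 5(w=6)

Step 2: Apply Dijkstra's algorithm from vertex 2:
  Visit vertex 2 (distance=0)
    Update dist[1] = 6
    Update dist[3] = 1
    Update dist[4] = 3
    Update dist[5] = 5
    Update dist[6] = 2
  Visit vertex 3 (distance=1)
    Update dist[1] = 4
  Visit vertex 6 (distance=2)

Step 3: Shortest path: 2 -> 6
Total weight: 2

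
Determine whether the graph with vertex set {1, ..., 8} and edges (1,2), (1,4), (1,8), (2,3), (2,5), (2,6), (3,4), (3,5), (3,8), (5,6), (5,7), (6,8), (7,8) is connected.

Step 1: Build adjacency list from edges:
  1: 2, 4, 8
  2: 1, 3, 5, 6
  3: 2, 4, 5, 8
  4: 1, 3
  5: 2, 3, 6, 7
  6: 2, 5, 8
  7: 5, 8
  8: 1, 3, 6, 7

Step 2: Run BFS/DFS from vertex 1:
  Visited: {1, 2, 4, 8, 3, 5, 6, 7}
  Reached 8 of 8 vertices

Step 3: All 8 vertices reached from vertex 1, so the graph is connected.
Answer: Yes, the graph is connected.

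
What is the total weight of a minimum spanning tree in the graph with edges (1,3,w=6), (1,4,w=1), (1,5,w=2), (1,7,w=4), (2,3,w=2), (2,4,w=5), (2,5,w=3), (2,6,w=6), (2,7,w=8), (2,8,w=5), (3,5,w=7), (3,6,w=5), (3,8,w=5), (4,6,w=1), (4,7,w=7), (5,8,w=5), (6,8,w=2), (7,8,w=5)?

Apply Kruskal's algorithm (sort edges by weight, add if no cycle):

Sorted edges by weight:
  (1,4) w=1
  (4,6) w=1
  (1,5) w=2
  (2,3) w=2
  (6,8) w=2
  (2,5) w=3
  (1,7) w=4
  (2,8) w=5
  (2,4) w=5
  (3,6) w=5
  (3,8) w=5
  (5,8) w=5
  (7,8) w=5
  (1,3) w=6
  (2,6) w=6
  (3,5) w=7
  (4,7) w=7
  (2,7) w=8

Add edge (1,4) w=1 -- no cycle. Running total: 1
Add edge (4,6) w=1 -- no cycle. Running total: 2
Add edge (1,5) w=2 -- no cycle. Running total: 4
Add edge (2,3) w=2 -- no cycle. Running total: 6
Add edge (6,8) w=2 -- no cycle. Running total: 8
Add edge (2,5) w=3 -- no cycle. Running total: 11
Add edge (1,7) w=4 -- no cycle. Running total: 15

MST edges: (1,4,w=1), (4,6,w=1), (1,5,w=2), (2,3,w=2), (6,8,w=2), (2,5,w=3), (1,7,w=4)
Total MST weight: 1 + 1 + 2 + 2 + 2 + 3 + 4 = 15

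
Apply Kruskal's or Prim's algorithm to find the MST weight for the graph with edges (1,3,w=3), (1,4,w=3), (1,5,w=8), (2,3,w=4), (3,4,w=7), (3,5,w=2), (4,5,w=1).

Apply Kruskal's algorithm (sort edges by weight, add if no cycle):

Sorted edges by weight:
  (4,5) w=1
  (3,5) w=2
  (1,4) w=3
  (1,3) w=3
  (2,3) w=4
  (3,4) w=7
  (1,5) w=8

Add edge (4,5) w=1 -- no cycle. Running total: 1
Add edge (3,5) w=2 -- no cycle. Running total: 3
Add edge (1,4) w=3 -- no cycle. Running total: 6
Skip edge (1,3) w=3 -- would create cycle
Add edge (2,3) w=4 -- no cycle. Running total: 10

MST edges: (4,5,w=1), (3,5,w=2), (1,4,w=3), (2,3,w=4)
Total MST weight: 1 + 2 + 3 + 4 = 10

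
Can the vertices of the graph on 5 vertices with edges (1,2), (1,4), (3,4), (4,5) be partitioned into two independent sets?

Step 1: Attempt 2-coloring using BFS:
  Start at vertex 1, assign color 0
  Color vertex 2 with color 1 (neighbor of 1)
  Color vertex 4 with color 1 (neighbor of 1)
  Color vertex 3 with color 0 (neighbor of 4)
  Color vertex 5 with color 0 (neighbor of 4)

Step 2: 2-coloring succeeded. No conflicts found.
  Set A (color 0): {1, 3, 5}
  Set B (color 1): {2, 4}

The graph is bipartite with partition {1, 3, 5}, {2, 4}.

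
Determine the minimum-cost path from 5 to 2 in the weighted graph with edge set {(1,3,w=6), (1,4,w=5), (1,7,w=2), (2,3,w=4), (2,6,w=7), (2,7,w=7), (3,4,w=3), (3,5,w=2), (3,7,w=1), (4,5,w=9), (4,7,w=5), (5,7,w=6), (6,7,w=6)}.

Step 1: Build adjacency list with weights:
  1: 3(w=6), 4(w=5), 7(w=2)
  2: 3(w=4), 6(w=7), 7(w=7)
  3: 1(w=6), 2(w=4), 4(w=3), 5(w=2), 7(w=1)
  4: 1(w=5), 3(w=3), 5(w=9), 7(w=5)
  5: 3(w=2), 4(w=9), 7(w=6)
  6: 2(w=7), 7(w=6)
  7: 1(w=2), 2(w=7), 3(w=1), 4(w=5), 5(w=6), 6(w=6)

Step 2: Apply Dijkstra's algorithm from vertex 5:
  Visit vertex 5 (distance=0)
    Update dist[3] = 2
    Update dist[4] = 9
    Update dist[7] = 6
  Visit vertex 3 (distance=2)
    Update dist[1] = 8
    Update dist[2] = 6
    Update dist[4] = 5
    Update dist[7] = 3
  Visit vertex 7 (distance=3)
    Update dist[1] = 5
    Update dist[6] = 9
  Visit vertex 1 (distance=5)
  Visit vertex 4 (distance=5)
  Visit vertex 2 (distance=6)

Step 3: Shortest path: 5 -> 3 -> 2
Total weight: 2 + 4 = 6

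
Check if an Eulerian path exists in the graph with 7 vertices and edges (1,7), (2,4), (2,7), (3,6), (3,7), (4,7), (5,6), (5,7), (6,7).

Step 1: Find the degree of each vertex:
  deg(1) = 1
  deg(2) = 2
  deg(3) = 2
  deg(4) = 2
  deg(5) = 2
  deg(6) = 3
  deg(7) = 6

Step 2: Count vertices with odd degree:
  Odd-degree vertices: 1, 6 (2 total)

Step 3: Apply Euler's theorem:
  - Eulerian circuit exists iff graph is connected and all vertices have even degree
  - Eulerian path exists iff graph is connected and has 0 or 2 odd-degree vertices

Graph is connected with exactly 2 odd-degree vertices (1, 6).
Eulerian path exists (starting and ending at the odd-degree vertices), but no Eulerian circuit.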